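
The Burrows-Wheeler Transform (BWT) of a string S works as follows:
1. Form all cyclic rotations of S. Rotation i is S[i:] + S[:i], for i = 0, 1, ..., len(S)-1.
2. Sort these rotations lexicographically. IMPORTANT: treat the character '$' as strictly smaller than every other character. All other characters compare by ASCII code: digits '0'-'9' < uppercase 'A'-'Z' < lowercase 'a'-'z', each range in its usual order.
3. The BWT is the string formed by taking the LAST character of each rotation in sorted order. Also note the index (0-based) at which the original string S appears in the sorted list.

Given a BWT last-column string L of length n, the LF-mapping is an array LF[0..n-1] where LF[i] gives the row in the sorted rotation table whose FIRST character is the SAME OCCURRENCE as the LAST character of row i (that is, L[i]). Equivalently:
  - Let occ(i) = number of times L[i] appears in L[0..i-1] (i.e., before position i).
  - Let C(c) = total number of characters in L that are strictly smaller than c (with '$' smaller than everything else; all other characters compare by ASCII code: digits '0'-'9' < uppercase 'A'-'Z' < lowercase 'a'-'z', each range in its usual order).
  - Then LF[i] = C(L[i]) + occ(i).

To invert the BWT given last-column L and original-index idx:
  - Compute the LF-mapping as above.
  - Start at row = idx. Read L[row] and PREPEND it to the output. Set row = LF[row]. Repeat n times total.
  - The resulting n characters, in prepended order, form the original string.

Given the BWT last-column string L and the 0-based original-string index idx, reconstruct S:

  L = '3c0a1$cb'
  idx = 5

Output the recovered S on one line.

LF mapping: 3 6 1 4 2 0 7 5
Walk LF starting at row 5, prepending L[row]:
  step 1: row=5, L[5]='$', prepend. Next row=LF[5]=0
  step 2: row=0, L[0]='3', prepend. Next row=LF[0]=3
  step 3: row=3, L[3]='a', prepend. Next row=LF[3]=4
  step 4: row=4, L[4]='1', prepend. Next row=LF[4]=2
  step 5: row=2, L[2]='0', prepend. Next row=LF[2]=1
  step 6: row=1, L[1]='c', prepend. Next row=LF[1]=6
  step 7: row=6, L[6]='c', prepend. Next row=LF[6]=7
  step 8: row=7, L[7]='b', prepend. Next row=LF[7]=5
Reversed output: bcc01a3$

Answer: bcc01a3$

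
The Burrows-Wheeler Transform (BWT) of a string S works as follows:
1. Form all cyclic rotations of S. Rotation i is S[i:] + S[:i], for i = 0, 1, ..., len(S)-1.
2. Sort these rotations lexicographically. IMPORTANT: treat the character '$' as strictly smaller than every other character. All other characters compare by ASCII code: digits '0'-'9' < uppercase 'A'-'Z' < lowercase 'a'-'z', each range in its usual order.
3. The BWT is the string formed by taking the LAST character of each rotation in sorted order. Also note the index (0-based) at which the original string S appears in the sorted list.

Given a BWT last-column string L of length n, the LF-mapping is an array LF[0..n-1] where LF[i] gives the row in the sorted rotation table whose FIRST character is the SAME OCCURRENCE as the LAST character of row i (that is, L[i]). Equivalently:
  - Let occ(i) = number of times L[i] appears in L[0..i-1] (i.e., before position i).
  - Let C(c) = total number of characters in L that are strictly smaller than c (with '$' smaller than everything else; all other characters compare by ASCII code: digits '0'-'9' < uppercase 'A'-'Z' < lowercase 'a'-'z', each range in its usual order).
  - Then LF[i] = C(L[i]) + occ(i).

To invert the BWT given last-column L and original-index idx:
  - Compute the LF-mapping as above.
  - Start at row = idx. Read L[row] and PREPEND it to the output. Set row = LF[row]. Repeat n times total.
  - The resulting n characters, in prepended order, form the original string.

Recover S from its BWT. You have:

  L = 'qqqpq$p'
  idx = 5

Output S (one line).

Answer: qpqqpq$

Derivation:
LF mapping: 3 4 5 1 6 0 2
Walk LF starting at row 5, prepending L[row]:
  step 1: row=5, L[5]='$', prepend. Next row=LF[5]=0
  step 2: row=0, L[0]='q', prepend. Next row=LF[0]=3
  step 3: row=3, L[3]='p', prepend. Next row=LF[3]=1
  step 4: row=1, L[1]='q', prepend. Next row=LF[1]=4
  step 5: row=4, L[4]='q', prepend. Next row=LF[4]=6
  step 6: row=6, L[6]='p', prepend. Next row=LF[6]=2
  step 7: row=2, L[2]='q', prepend. Next row=LF[2]=5
Reversed output: qpqqpq$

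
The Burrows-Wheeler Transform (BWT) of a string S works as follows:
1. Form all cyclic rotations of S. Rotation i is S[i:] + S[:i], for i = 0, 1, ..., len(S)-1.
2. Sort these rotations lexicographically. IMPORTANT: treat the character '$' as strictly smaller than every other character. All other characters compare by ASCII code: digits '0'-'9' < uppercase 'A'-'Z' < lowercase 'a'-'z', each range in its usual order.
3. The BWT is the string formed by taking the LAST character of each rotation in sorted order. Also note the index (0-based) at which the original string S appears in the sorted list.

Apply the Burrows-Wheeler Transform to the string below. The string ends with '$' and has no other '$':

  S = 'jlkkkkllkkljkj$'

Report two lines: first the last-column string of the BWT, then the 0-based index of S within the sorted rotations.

All 15 rotations (rotation i = S[i:]+S[:i]):
  rot[0] = jlkkkkllkkljkj$
  rot[1] = lkkkkllkkljkj$j
  rot[2] = kkkkllkkljkj$jl
  rot[3] = kkkllkkljkj$jlk
  rot[4] = kkllkkljkj$jlkk
  rot[5] = kllkkljkj$jlkkk
  rot[6] = llkkljkj$jlkkkk
  rot[7] = lkkljkj$jlkkkkl
  rot[8] = kkljkj$jlkkkkll
  rot[9] = kljkj$jlkkkkllk
  rot[10] = ljkj$jlkkkkllkk
  rot[11] = jkj$jlkkkkllkkl
  rot[12] = kj$jlkkkkllkklj
  rot[13] = j$jlkkkkllkkljk
  rot[14] = $jlkkkkllkkljkj
Sorted (with $ < everything):
  sorted[0] = $jlkkkkllkkljkj  (last char: 'j')
  sorted[1] = j$jlkkkkllkkljk  (last char: 'k')
  sorted[2] = jkj$jlkkkkllkkl  (last char: 'l')
  sorted[3] = jlkkkkllkkljkj$  (last char: '$')
  sorted[4] = kj$jlkkkkllkklj  (last char: 'j')
  sorted[5] = kkkkllkkljkj$jl  (last char: 'l')
  sorted[6] = kkkllkkljkj$jlk  (last char: 'k')
  sorted[7] = kkljkj$jlkkkkll  (last char: 'l')
  sorted[8] = kkllkkljkj$jlkk  (last char: 'k')
  sorted[9] = kljkj$jlkkkkllk  (last char: 'k')
  sorted[10] = kllkkljkj$jlkkk  (last char: 'k')
  sorted[11] = ljkj$jlkkkkllkk  (last char: 'k')
  sorted[12] = lkkkkllkkljkj$j  (last char: 'j')
  sorted[13] = lkkljkj$jlkkkkl  (last char: 'l')
  sorted[14] = llkkljkj$jlkkkk  (last char: 'k')
Last column: jkl$jlklkkkkjlk
Original string S is at sorted index 3

Answer: jkl$jlklkkkkjlk
3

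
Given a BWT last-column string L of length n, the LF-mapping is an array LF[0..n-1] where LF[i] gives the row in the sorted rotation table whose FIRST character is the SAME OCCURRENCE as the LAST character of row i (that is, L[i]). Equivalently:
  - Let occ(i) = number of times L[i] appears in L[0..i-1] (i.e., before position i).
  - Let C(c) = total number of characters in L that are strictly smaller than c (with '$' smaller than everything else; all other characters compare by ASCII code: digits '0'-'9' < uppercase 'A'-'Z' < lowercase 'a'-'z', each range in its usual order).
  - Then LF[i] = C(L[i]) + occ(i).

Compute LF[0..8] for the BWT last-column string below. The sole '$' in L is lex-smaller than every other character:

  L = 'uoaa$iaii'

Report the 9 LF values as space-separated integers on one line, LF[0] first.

Char counts: '$':1, 'a':3, 'i':3, 'o':1, 'u':1
C (first-col start): C('$')=0, C('a')=1, C('i')=4, C('o')=7, C('u')=8
L[0]='u': occ=0, LF[0]=C('u')+0=8+0=8
L[1]='o': occ=0, LF[1]=C('o')+0=7+0=7
L[2]='a': occ=0, LF[2]=C('a')+0=1+0=1
L[3]='a': occ=1, LF[3]=C('a')+1=1+1=2
L[4]='$': occ=0, LF[4]=C('$')+0=0+0=0
L[5]='i': occ=0, LF[5]=C('i')+0=4+0=4
L[6]='a': occ=2, LF[6]=C('a')+2=1+2=3
L[7]='i': occ=1, LF[7]=C('i')+1=4+1=5
L[8]='i': occ=2, LF[8]=C('i')+2=4+2=6

Answer: 8 7 1 2 0 4 3 5 6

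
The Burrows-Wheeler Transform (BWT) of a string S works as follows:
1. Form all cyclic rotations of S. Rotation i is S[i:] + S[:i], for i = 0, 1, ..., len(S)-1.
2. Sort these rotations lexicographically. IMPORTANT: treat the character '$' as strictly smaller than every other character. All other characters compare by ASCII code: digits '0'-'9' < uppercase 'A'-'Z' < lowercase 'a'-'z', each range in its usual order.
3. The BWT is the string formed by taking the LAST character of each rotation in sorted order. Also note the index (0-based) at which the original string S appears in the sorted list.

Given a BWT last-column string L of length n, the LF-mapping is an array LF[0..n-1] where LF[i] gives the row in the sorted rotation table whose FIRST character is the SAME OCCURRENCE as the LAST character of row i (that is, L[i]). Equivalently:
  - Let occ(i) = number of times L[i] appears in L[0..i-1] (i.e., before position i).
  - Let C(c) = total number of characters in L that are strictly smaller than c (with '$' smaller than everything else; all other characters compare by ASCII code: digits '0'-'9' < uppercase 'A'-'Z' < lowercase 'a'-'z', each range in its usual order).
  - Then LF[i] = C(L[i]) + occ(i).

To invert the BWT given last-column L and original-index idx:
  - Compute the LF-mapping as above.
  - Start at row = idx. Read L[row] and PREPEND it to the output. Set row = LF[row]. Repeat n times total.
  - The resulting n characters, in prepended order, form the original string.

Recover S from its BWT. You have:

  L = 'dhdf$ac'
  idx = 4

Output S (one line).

Answer: dchafd$

Derivation:
LF mapping: 3 6 4 5 0 1 2
Walk LF starting at row 4, prepending L[row]:
  step 1: row=4, L[4]='$', prepend. Next row=LF[4]=0
  step 2: row=0, L[0]='d', prepend. Next row=LF[0]=3
  step 3: row=3, L[3]='f', prepend. Next row=LF[3]=5
  step 4: row=5, L[5]='a', prepend. Next row=LF[5]=1
  step 5: row=1, L[1]='h', prepend. Next row=LF[1]=6
  step 6: row=6, L[6]='c', prepend. Next row=LF[6]=2
  step 7: row=2, L[2]='d', prepend. Next row=LF[2]=4
Reversed output: dchafd$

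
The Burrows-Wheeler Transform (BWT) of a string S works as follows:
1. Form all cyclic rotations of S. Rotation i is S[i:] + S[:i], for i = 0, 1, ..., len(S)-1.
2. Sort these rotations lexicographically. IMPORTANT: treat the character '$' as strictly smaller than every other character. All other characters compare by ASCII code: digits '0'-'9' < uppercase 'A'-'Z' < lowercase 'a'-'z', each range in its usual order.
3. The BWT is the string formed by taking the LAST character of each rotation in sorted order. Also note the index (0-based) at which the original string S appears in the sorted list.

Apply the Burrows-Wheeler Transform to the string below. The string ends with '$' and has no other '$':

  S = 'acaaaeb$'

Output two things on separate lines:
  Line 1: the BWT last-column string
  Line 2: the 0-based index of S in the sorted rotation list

Answer: bca$aeaa
3

Derivation:
All 8 rotations (rotation i = S[i:]+S[:i]):
  rot[0] = acaaaeb$
  rot[1] = caaaeb$a
  rot[2] = aaaeb$ac
  rot[3] = aaeb$aca
  rot[4] = aeb$acaa
  rot[5] = eb$acaaa
  rot[6] = b$acaaae
  rot[7] = $acaaaeb
Sorted (with $ < everything):
  sorted[0] = $acaaaeb  (last char: 'b')
  sorted[1] = aaaeb$ac  (last char: 'c')
  sorted[2] = aaeb$aca  (last char: 'a')
  sorted[3] = acaaaeb$  (last char: '$')
  sorted[4] = aeb$acaa  (last char: 'a')
  sorted[5] = b$acaaae  (last char: 'e')
  sorted[6] = caaaeb$a  (last char: 'a')
  sorted[7] = eb$acaaa  (last char: 'a')
Last column: bca$aeaa
Original string S is at sorted index 3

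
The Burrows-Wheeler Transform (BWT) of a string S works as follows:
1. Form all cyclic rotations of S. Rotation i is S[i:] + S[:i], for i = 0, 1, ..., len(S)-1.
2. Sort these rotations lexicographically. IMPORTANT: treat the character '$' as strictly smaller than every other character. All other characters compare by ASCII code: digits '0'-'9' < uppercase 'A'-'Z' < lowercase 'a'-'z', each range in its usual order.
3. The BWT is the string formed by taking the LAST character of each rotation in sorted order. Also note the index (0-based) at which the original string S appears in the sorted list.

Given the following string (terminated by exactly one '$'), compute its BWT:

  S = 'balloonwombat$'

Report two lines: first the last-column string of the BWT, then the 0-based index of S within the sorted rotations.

All 14 rotations (rotation i = S[i:]+S[:i]):
  rot[0] = balloonwombat$
  rot[1] = alloonwombat$b
  rot[2] = lloonwombat$ba
  rot[3] = loonwombat$bal
  rot[4] = oonwombat$ball
  rot[5] = onwombat$ballo
  rot[6] = nwombat$balloo
  rot[7] = wombat$balloon
  rot[8] = ombat$balloonw
  rot[9] = mbat$balloonwo
  rot[10] = bat$balloonwom
  rot[11] = at$balloonwomb
  rot[12] = t$balloonwomba
  rot[13] = $balloonwombat
Sorted (with $ < everything):
  sorted[0] = $balloonwombat  (last char: 't')
  sorted[1] = alloonwombat$b  (last char: 'b')
  sorted[2] = at$balloonwomb  (last char: 'b')
  sorted[3] = balloonwombat$  (last char: '$')
  sorted[4] = bat$balloonwom  (last char: 'm')
  sorted[5] = lloonwombat$ba  (last char: 'a')
  sorted[6] = loonwombat$bal  (last char: 'l')
  sorted[7] = mbat$balloonwo  (last char: 'o')
  sorted[8] = nwombat$balloo  (last char: 'o')
  sorted[9] = ombat$balloonw  (last char: 'w')
  sorted[10] = onwombat$ballo  (last char: 'o')
  sorted[11] = oonwombat$ball  (last char: 'l')
  sorted[12] = t$balloonwomba  (last char: 'a')
  sorted[13] = wombat$balloon  (last char: 'n')
Last column: tbb$maloowolan
Original string S is at sorted index 3

Answer: tbb$maloowolan
3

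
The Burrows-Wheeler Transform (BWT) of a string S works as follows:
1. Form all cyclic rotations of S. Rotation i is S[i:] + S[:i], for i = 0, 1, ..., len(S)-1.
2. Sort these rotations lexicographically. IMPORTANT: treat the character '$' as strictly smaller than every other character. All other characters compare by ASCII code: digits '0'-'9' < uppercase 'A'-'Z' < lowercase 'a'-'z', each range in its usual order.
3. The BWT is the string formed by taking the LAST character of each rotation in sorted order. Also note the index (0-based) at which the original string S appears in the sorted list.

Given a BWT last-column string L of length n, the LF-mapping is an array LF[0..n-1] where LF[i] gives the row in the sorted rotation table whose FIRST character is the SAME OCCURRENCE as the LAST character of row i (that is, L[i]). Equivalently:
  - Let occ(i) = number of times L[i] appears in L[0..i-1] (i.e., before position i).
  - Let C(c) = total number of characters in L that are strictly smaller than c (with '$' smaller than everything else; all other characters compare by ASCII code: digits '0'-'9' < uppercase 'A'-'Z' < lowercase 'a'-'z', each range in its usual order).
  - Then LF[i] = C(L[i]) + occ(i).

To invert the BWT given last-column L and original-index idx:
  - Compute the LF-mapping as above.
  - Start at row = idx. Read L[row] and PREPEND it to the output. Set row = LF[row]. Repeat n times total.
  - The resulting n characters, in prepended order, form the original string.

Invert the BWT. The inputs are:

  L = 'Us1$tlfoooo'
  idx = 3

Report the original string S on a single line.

LF mapping: 2 9 1 0 10 4 3 5 6 7 8
Walk LF starting at row 3, prepending L[row]:
  step 1: row=3, L[3]='$', prepend. Next row=LF[3]=0
  step 2: row=0, L[0]='U', prepend. Next row=LF[0]=2
  step 3: row=2, L[2]='1', prepend. Next row=LF[2]=1
  step 4: row=1, L[1]='s', prepend. Next row=LF[1]=9
  step 5: row=9, L[9]='o', prepend. Next row=LF[9]=7
  step 6: row=7, L[7]='o', prepend. Next row=LF[7]=5
  step 7: row=5, L[5]='l', prepend. Next row=LF[5]=4
  step 8: row=4, L[4]='t', prepend. Next row=LF[4]=10
  step 9: row=10, L[10]='o', prepend. Next row=LF[10]=8
  step 10: row=8, L[8]='o', prepend. Next row=LF[8]=6
  step 11: row=6, L[6]='f', prepend. Next row=LF[6]=3
Reversed output: footloos1U$

Answer: footloos1U$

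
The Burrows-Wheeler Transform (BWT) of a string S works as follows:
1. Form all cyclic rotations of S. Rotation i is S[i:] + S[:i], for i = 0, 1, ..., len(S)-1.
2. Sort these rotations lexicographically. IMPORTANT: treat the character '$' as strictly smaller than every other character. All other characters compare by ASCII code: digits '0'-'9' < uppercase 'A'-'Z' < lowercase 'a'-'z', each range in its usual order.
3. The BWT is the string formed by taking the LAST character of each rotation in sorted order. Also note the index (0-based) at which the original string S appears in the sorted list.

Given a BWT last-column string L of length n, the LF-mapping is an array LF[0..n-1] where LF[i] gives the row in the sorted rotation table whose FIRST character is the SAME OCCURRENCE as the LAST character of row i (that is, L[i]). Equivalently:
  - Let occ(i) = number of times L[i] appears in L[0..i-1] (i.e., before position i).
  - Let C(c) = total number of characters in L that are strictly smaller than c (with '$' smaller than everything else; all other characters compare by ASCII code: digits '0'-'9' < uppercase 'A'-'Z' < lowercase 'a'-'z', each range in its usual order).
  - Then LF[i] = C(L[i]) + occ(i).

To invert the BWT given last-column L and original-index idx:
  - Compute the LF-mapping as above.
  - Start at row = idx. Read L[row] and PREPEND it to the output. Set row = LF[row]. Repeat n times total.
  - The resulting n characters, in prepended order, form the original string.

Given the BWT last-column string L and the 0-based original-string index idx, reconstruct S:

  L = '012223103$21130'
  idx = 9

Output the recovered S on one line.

LF mapping: 1 4 8 9 10 12 5 2 13 0 11 6 7 14 3
Walk LF starting at row 9, prepending L[row]:
  step 1: row=9, L[9]='$', prepend. Next row=LF[9]=0
  step 2: row=0, L[0]='0', prepend. Next row=LF[0]=1
  step 3: row=1, L[1]='1', prepend. Next row=LF[1]=4
  step 4: row=4, L[4]='2', prepend. Next row=LF[4]=10
  step 5: row=10, L[10]='2', prepend. Next row=LF[10]=11
  step 6: row=11, L[11]='1', prepend. Next row=LF[11]=6
  step 7: row=6, L[6]='1', prepend. Next row=LF[6]=5
  step 8: row=5, L[5]='3', prepend. Next row=LF[5]=12
  step 9: row=12, L[12]='1', prepend. Next row=LF[12]=7
  step 10: row=7, L[7]='0', prepend. Next row=LF[7]=2
  step 11: row=2, L[2]='2', prepend. Next row=LF[2]=8
  step 12: row=8, L[8]='3', prepend. Next row=LF[8]=13
  step 13: row=13, L[13]='3', prepend. Next row=LF[13]=14
  step 14: row=14, L[14]='0', prepend. Next row=LF[14]=3
  step 15: row=3, L[3]='2', prepend. Next row=LF[3]=9
Reversed output: 20332013112210$

Answer: 20332013112210$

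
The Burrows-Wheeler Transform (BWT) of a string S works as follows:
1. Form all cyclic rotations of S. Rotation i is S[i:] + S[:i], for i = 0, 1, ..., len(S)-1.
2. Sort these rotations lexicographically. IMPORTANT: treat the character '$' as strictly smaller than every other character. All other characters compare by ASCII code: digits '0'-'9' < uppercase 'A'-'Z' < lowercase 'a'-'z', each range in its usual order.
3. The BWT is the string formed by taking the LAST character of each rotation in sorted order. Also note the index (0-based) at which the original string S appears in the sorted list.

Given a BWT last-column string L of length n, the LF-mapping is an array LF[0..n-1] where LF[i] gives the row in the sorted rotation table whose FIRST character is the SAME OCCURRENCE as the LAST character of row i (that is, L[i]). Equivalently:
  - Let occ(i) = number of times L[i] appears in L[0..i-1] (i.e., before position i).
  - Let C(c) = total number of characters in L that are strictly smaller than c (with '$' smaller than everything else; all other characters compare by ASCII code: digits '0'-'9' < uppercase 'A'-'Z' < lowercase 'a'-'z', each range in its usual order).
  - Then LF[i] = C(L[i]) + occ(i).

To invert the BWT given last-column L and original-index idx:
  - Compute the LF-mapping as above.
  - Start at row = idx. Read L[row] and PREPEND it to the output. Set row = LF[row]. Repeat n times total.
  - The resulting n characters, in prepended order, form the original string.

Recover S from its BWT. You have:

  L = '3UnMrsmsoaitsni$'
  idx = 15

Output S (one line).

Answer: transmissionMU3$

Derivation:
LF mapping: 1 3 8 2 11 12 7 13 10 4 5 15 14 9 6 0
Walk LF starting at row 15, prepending L[row]:
  step 1: row=15, L[15]='$', prepend. Next row=LF[15]=0
  step 2: row=0, L[0]='3', prepend. Next row=LF[0]=1
  step 3: row=1, L[1]='U', prepend. Next row=LF[1]=3
  step 4: row=3, L[3]='M', prepend. Next row=LF[3]=2
  step 5: row=2, L[2]='n', prepend. Next row=LF[2]=8
  step 6: row=8, L[8]='o', prepend. Next row=LF[8]=10
  step 7: row=10, L[10]='i', prepend. Next row=LF[10]=5
  step 8: row=5, L[5]='s', prepend. Next row=LF[5]=12
  step 9: row=12, L[12]='s', prepend. Next row=LF[12]=14
  step 10: row=14, L[14]='i', prepend. Next row=LF[14]=6
  step 11: row=6, L[6]='m', prepend. Next row=LF[6]=7
  step 12: row=7, L[7]='s', prepend. Next row=LF[7]=13
  step 13: row=13, L[13]='n', prepend. Next row=LF[13]=9
  step 14: row=9, L[9]='a', prepend. Next row=LF[9]=4
  step 15: row=4, L[4]='r', prepend. Next row=LF[4]=11
  step 16: row=11, L[11]='t', prepend. Next row=LF[11]=15
Reversed output: transmissionMU3$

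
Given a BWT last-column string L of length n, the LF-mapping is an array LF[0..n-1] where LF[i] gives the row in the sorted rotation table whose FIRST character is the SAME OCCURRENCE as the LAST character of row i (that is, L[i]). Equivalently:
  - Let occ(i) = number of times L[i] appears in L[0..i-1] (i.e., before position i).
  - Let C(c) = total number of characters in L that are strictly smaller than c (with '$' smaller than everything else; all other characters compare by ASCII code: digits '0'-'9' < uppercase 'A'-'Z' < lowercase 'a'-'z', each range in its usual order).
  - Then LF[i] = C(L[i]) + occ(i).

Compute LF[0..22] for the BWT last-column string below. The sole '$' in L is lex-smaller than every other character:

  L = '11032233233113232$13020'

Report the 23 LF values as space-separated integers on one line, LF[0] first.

Char counts: '$':1, '0':3, '1':5, '2':6, '3':8
C (first-col start): C('$')=0, C('0')=1, C('1')=4, C('2')=9, C('3')=15
L[0]='1': occ=0, LF[0]=C('1')+0=4+0=4
L[1]='1': occ=1, LF[1]=C('1')+1=4+1=5
L[2]='0': occ=0, LF[2]=C('0')+0=1+0=1
L[3]='3': occ=0, LF[3]=C('3')+0=15+0=15
L[4]='2': occ=0, LF[4]=C('2')+0=9+0=9
L[5]='2': occ=1, LF[5]=C('2')+1=9+1=10
L[6]='3': occ=1, LF[6]=C('3')+1=15+1=16
L[7]='3': occ=2, LF[7]=C('3')+2=15+2=17
L[8]='2': occ=2, LF[8]=C('2')+2=9+2=11
L[9]='3': occ=3, LF[9]=C('3')+3=15+3=18
L[10]='3': occ=4, LF[10]=C('3')+4=15+4=19
L[11]='1': occ=2, LF[11]=C('1')+2=4+2=6
L[12]='1': occ=3, LF[12]=C('1')+3=4+3=7
L[13]='3': occ=5, LF[13]=C('3')+5=15+5=20
L[14]='2': occ=3, LF[14]=C('2')+3=9+3=12
L[15]='3': occ=6, LF[15]=C('3')+6=15+6=21
L[16]='2': occ=4, LF[16]=C('2')+4=9+4=13
L[17]='$': occ=0, LF[17]=C('$')+0=0+0=0
L[18]='1': occ=4, LF[18]=C('1')+4=4+4=8
L[19]='3': occ=7, LF[19]=C('3')+7=15+7=22
L[20]='0': occ=1, LF[20]=C('0')+1=1+1=2
L[21]='2': occ=5, LF[21]=C('2')+5=9+5=14
L[22]='0': occ=2, LF[22]=C('0')+2=1+2=3

Answer: 4 5 1 15 9 10 16 17 11 18 19 6 7 20 12 21 13 0 8 22 2 14 3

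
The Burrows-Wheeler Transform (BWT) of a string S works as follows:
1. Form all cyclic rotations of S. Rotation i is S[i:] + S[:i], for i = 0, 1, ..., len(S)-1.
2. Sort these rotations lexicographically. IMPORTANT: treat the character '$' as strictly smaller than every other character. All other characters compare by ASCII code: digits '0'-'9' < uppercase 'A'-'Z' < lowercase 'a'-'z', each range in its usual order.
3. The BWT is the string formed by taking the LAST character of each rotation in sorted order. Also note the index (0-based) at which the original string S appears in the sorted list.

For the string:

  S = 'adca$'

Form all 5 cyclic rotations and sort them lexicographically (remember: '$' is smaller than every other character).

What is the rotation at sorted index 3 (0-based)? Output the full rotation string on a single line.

All 5 rotations (rotation i = S[i:]+S[:i]):
  rot[0] = adca$
  rot[1] = dca$a
  rot[2] = ca$ad
  rot[3] = a$adc
  rot[4] = $adca
Sorted (with $ < everything):
  sorted[0] = $adca
  sorted[1] = a$adc
  sorted[2] = adca$
  sorted[3] = ca$ad
  sorted[4] = dca$a
sorted[3] = ca$ad

Answer: ca$ad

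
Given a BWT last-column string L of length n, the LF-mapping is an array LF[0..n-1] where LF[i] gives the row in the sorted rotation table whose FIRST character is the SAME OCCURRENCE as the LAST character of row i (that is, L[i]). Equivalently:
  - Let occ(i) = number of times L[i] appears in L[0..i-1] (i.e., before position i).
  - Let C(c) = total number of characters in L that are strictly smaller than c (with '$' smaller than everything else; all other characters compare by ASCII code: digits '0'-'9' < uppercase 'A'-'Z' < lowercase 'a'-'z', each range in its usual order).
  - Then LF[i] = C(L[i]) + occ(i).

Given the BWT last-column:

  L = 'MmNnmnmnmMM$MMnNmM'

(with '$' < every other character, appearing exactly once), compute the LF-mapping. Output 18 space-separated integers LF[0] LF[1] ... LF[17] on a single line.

Char counts: '$':1, 'M':6, 'N':2, 'm':5, 'n':4
C (first-col start): C('$')=0, C('M')=1, C('N')=7, C('m')=9, C('n')=14
L[0]='M': occ=0, LF[0]=C('M')+0=1+0=1
L[1]='m': occ=0, LF[1]=C('m')+0=9+0=9
L[2]='N': occ=0, LF[2]=C('N')+0=7+0=7
L[3]='n': occ=0, LF[3]=C('n')+0=14+0=14
L[4]='m': occ=1, LF[4]=C('m')+1=9+1=10
L[5]='n': occ=1, LF[5]=C('n')+1=14+1=15
L[6]='m': occ=2, LF[6]=C('m')+2=9+2=11
L[7]='n': occ=2, LF[7]=C('n')+2=14+2=16
L[8]='m': occ=3, LF[8]=C('m')+3=9+3=12
L[9]='M': occ=1, LF[9]=C('M')+1=1+1=2
L[10]='M': occ=2, LF[10]=C('M')+2=1+2=3
L[11]='$': occ=0, LF[11]=C('$')+0=0+0=0
L[12]='M': occ=3, LF[12]=C('M')+3=1+3=4
L[13]='M': occ=4, LF[13]=C('M')+4=1+4=5
L[14]='n': occ=3, LF[14]=C('n')+3=14+3=17
L[15]='N': occ=1, LF[15]=C('N')+1=7+1=8
L[16]='m': occ=4, LF[16]=C('m')+4=9+4=13
L[17]='M': occ=5, LF[17]=C('M')+5=1+5=6

Answer: 1 9 7 14 10 15 11 16 12 2 3 0 4 5 17 8 13 6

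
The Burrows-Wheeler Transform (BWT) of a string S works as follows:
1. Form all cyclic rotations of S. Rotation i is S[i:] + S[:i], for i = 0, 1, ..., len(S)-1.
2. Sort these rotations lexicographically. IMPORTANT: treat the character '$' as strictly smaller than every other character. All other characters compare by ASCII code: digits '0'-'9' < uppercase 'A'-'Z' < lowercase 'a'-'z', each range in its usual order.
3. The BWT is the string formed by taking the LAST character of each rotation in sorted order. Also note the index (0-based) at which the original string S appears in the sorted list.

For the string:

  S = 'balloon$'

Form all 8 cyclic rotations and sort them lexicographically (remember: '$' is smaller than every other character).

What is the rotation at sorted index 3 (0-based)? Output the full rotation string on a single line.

All 8 rotations (rotation i = S[i:]+S[:i]):
  rot[0] = balloon$
  rot[1] = alloon$b
  rot[2] = lloon$ba
  rot[3] = loon$bal
  rot[4] = oon$ball
  rot[5] = on$ballo
  rot[6] = n$balloo
  rot[7] = $balloon
Sorted (with $ < everything):
  sorted[0] = $balloon
  sorted[1] = alloon$b
  sorted[2] = balloon$
  sorted[3] = lloon$ba
  sorted[4] = loon$bal
  sorted[5] = n$balloo
  sorted[6] = on$ballo
  sorted[7] = oon$ball
sorted[3] = lloon$ba

Answer: lloon$ba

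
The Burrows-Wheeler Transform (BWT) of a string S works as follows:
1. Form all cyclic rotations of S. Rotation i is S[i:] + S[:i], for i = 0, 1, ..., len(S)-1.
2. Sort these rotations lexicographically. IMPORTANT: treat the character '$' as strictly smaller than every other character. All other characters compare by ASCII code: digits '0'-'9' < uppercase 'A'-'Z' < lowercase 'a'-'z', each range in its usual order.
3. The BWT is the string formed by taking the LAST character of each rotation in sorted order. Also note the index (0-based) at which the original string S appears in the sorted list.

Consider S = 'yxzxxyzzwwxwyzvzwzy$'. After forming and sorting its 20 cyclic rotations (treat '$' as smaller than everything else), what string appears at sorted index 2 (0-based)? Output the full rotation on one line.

All 20 rotations (rotation i = S[i:]+S[:i]):
  rot[0] = yxzxxyzzwwxwyzvzwzy$
  rot[1] = xzxxyzzwwxwyzvzwzy$y
  rot[2] = zxxyzzwwxwyzvzwzy$yx
  rot[3] = xxyzzwwxwyzvzwzy$yxz
  rot[4] = xyzzwwxwyzvzwzy$yxzx
  rot[5] = yzzwwxwyzvzwzy$yxzxx
  rot[6] = zzwwxwyzvzwzy$yxzxxy
  rot[7] = zwwxwyzvzwzy$yxzxxyz
  rot[8] = wwxwyzvzwzy$yxzxxyzz
  rot[9] = wxwyzvzwzy$yxzxxyzzw
  rot[10] = xwyzvzwzy$yxzxxyzzww
  rot[11] = wyzvzwzy$yxzxxyzzwwx
  rot[12] = yzvzwzy$yxzxxyzzwwxw
  rot[13] = zvzwzy$yxzxxyzzwwxwy
  rot[14] = vzwzy$yxzxxyzzwwxwyz
  rot[15] = zwzy$yxzxxyzzwwxwyzv
  rot[16] = wzy$yxzxxyzzwwxwyzvz
  rot[17] = zy$yxzxxyzzwwxwyzvzw
  rot[18] = y$yxzxxyzzwwxwyzvzwz
  rot[19] = $yxzxxyzzwwxwyzvzwzy
Sorted (with $ < everything):
  sorted[0] = $yxzxxyzzwwxwyzvzwzy
  sorted[1] = vzwzy$yxzxxyzzwwxwyz
  sorted[2] = wwxwyzvzwzy$yxzxxyzz
  sorted[3] = wxwyzvzwzy$yxzxxyzzw
  sorted[4] = wyzvzwzy$yxzxxyzzwwx
  sorted[5] = wzy$yxzxxyzzwwxwyzvz
  sorted[6] = xwyzvzwzy$yxzxxyzzww
  sorted[7] = xxyzzwwxwyzvzwzy$yxz
  sorted[8] = xyzzwwxwyzvzwzy$yxzx
  sorted[9] = xzxxyzzwwxwyzvzwzy$y
  sorted[10] = y$yxzxxyzzwwxwyzvzwz
  sorted[11] = yxzxxyzzwwxwyzvzwzy$
  sorted[12] = yzvzwzy$yxzxxyzzwwxw
  sorted[13] = yzzwwxwyzvzwzy$yxzxx
  sorted[14] = zvzwzy$yxzxxyzzwwxwy
  sorted[15] = zwwxwyzvzwzy$yxzxxyz
  sorted[16] = zwzy$yxzxxyzzwwxwyzv
  sorted[17] = zxxyzzwwxwyzvzwzy$yx
  sorted[18] = zy$yxzxxyzzwwxwyzvzw
  sorted[19] = zzwwxwyzvzwzy$yxzxxy
sorted[2] = wwxwyzvzwzy$yxzxxyzz

Answer: wwxwyzvzwzy$yxzxxyzz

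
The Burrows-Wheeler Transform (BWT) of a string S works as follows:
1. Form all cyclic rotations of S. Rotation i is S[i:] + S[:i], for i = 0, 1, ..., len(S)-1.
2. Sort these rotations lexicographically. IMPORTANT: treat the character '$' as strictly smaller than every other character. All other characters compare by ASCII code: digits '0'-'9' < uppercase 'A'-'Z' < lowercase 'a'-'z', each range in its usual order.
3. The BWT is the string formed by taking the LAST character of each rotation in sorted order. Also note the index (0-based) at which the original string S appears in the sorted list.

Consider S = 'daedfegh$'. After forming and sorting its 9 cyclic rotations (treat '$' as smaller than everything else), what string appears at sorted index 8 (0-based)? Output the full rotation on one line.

All 9 rotations (rotation i = S[i:]+S[:i]):
  rot[0] = daedfegh$
  rot[1] = aedfegh$d
  rot[2] = edfegh$da
  rot[3] = dfegh$dae
  rot[4] = fegh$daed
  rot[5] = egh$daedf
  rot[6] = gh$daedfe
  rot[7] = h$daedfeg
  rot[8] = $daedfegh
Sorted (with $ < everything):
  sorted[0] = $daedfegh
  sorted[1] = aedfegh$d
  sorted[2] = daedfegh$
  sorted[3] = dfegh$dae
  sorted[4] = edfegh$da
  sorted[5] = egh$daedf
  sorted[6] = fegh$daed
  sorted[7] = gh$daedfe
  sorted[8] = h$daedfeg
sorted[8] = h$daedfeg

Answer: h$daedfeg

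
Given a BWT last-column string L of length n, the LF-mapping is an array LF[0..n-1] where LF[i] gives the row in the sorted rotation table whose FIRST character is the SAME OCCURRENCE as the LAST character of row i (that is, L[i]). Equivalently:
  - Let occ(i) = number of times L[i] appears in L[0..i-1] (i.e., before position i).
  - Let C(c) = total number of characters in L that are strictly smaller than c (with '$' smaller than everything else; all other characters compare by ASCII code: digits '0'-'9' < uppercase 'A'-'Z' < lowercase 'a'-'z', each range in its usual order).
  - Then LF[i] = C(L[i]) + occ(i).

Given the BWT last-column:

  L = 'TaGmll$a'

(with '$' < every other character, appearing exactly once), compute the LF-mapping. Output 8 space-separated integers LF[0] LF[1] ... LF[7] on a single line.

Answer: 2 3 1 7 5 6 0 4

Derivation:
Char counts: '$':1, 'G':1, 'T':1, 'a':2, 'l':2, 'm':1
C (first-col start): C('$')=0, C('G')=1, C('T')=2, C('a')=3, C('l')=5, C('m')=7
L[0]='T': occ=0, LF[0]=C('T')+0=2+0=2
L[1]='a': occ=0, LF[1]=C('a')+0=3+0=3
L[2]='G': occ=0, LF[2]=C('G')+0=1+0=1
L[3]='m': occ=0, LF[3]=C('m')+0=7+0=7
L[4]='l': occ=0, LF[4]=C('l')+0=5+0=5
L[5]='l': occ=1, LF[5]=C('l')+1=5+1=6
L[6]='$': occ=0, LF[6]=C('$')+0=0+0=0
L[7]='a': occ=1, LF[7]=C('a')+1=3+1=4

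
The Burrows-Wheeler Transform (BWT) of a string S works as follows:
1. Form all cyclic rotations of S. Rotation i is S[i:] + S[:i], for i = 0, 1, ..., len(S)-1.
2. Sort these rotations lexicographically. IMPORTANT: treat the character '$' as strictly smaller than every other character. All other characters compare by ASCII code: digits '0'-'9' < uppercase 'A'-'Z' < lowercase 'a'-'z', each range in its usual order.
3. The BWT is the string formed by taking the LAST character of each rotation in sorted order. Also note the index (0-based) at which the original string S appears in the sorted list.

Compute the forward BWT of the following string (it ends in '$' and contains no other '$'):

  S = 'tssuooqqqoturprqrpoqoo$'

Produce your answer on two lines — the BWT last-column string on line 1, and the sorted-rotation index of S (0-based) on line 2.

All 23 rotations (rotation i = S[i:]+S[:i]):
  rot[0] = tssuooqqqoturprqrpoqoo$
  rot[1] = ssuooqqqoturprqrpoqoo$t
  rot[2] = suooqqqoturprqrpoqoo$ts
  rot[3] = uooqqqoturprqrpoqoo$tss
  rot[4] = ooqqqoturprqrpoqoo$tssu
  rot[5] = oqqqoturprqrpoqoo$tssuo
  rot[6] = qqqoturprqrpoqoo$tssuoo
  rot[7] = qqoturprqrpoqoo$tssuooq
  rot[8] = qoturprqrpoqoo$tssuooqq
  rot[9] = oturprqrpoqoo$tssuooqqq
  rot[10] = turprqrpoqoo$tssuooqqqo
  rot[11] = urprqrpoqoo$tssuooqqqot
  rot[12] = rprqrpoqoo$tssuooqqqotu
  rot[13] = prqrpoqoo$tssuooqqqotur
  rot[14] = rqrpoqoo$tssuooqqqoturp
  rot[15] = qrpoqoo$tssuooqqqoturpr
  rot[16] = rpoqoo$tssuooqqqoturprq
  rot[17] = poqoo$tssuooqqqoturprqr
  rot[18] = oqoo$tssuooqqqoturprqrp
  rot[19] = qoo$tssuooqqqoturprqrpo
  rot[20] = oo$tssuooqqqoturprqrpoq
  rot[21] = o$tssuooqqqoturprqrpoqo
  rot[22] = $tssuooqqqoturprqrpoqoo
Sorted (with $ < everything):
  sorted[0] = $tssuooqqqoturprqrpoqoo  (last char: 'o')
  sorted[1] = o$tssuooqqqoturprqrpoqo  (last char: 'o')
  sorted[2] = oo$tssuooqqqoturprqrpoq  (last char: 'q')
  sorted[3] = ooqqqoturprqrpoqoo$tssu  (last char: 'u')
  sorted[4] = oqoo$tssuooqqqoturprqrp  (last char: 'p')
  sorted[5] = oqqqoturprqrpoqoo$tssuo  (last char: 'o')
  sorted[6] = oturprqrpoqoo$tssuooqqq  (last char: 'q')
  sorted[7] = poqoo$tssuooqqqoturprqr  (last char: 'r')
  sorted[8] = prqrpoqoo$tssuooqqqotur  (last char: 'r')
  sorted[9] = qoo$tssuooqqqoturprqrpo  (last char: 'o')
  sorted[10] = qoturprqrpoqoo$tssuooqq  (last char: 'q')
  sorted[11] = qqoturprqrpoqoo$tssuooq  (last char: 'q')
  sorted[12] = qqqoturprqrpoqoo$tssuoo  (last char: 'o')
  sorted[13] = qrpoqoo$tssuooqqqoturpr  (last char: 'r')
  sorted[14] = rpoqoo$tssuooqqqoturprq  (last char: 'q')
  sorted[15] = rprqrpoqoo$tssuooqqqotu  (last char: 'u')
  sorted[16] = rqrpoqoo$tssuooqqqoturp  (last char: 'p')
  sorted[17] = ssuooqqqoturprqrpoqoo$t  (last char: 't')
  sorted[18] = suooqqqoturprqrpoqoo$ts  (last char: 's')
  sorted[19] = tssuooqqqoturprqrpoqoo$  (last char: '$')
  sorted[20] = turprqrpoqoo$tssuooqqqo  (last char: 'o')
  sorted[21] = uooqqqoturprqrpoqoo$tss  (last char: 's')
  sorted[22] = urprqrpoqoo$tssuooqqqot  (last char: 't')
Last column: ooqupoqrroqqorqupts$ost
Original string S is at sorted index 19

Answer: ooqupoqrroqqorqupts$ost
19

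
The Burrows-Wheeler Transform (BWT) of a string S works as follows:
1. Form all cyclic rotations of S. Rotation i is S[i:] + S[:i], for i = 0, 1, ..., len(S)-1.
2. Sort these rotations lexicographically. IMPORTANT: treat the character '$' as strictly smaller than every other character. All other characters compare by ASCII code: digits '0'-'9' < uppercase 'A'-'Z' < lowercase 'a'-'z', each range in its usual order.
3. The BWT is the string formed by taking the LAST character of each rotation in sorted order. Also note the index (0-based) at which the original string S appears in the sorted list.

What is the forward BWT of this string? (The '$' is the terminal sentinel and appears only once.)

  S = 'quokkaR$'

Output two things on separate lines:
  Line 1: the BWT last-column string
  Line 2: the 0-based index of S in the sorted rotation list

Answer: Rakkou$q
6

Derivation:
All 8 rotations (rotation i = S[i:]+S[:i]):
  rot[0] = quokkaR$
  rot[1] = uokkaR$q
  rot[2] = okkaR$qu
  rot[3] = kkaR$quo
  rot[4] = kaR$quok
  rot[5] = aR$quokk
  rot[6] = R$quokka
  rot[7] = $quokkaR
Sorted (with $ < everything):
  sorted[0] = $quokkaR  (last char: 'R')
  sorted[1] = R$quokka  (last char: 'a')
  sorted[2] = aR$quokk  (last char: 'k')
  sorted[3] = kaR$quok  (last char: 'k')
  sorted[4] = kkaR$quo  (last char: 'o')
  sorted[5] = okkaR$qu  (last char: 'u')
  sorted[6] = quokkaR$  (last char: '$')
  sorted[7] = uokkaR$q  (last char: 'q')
Last column: Rakkou$q
Original string S is at sorted index 6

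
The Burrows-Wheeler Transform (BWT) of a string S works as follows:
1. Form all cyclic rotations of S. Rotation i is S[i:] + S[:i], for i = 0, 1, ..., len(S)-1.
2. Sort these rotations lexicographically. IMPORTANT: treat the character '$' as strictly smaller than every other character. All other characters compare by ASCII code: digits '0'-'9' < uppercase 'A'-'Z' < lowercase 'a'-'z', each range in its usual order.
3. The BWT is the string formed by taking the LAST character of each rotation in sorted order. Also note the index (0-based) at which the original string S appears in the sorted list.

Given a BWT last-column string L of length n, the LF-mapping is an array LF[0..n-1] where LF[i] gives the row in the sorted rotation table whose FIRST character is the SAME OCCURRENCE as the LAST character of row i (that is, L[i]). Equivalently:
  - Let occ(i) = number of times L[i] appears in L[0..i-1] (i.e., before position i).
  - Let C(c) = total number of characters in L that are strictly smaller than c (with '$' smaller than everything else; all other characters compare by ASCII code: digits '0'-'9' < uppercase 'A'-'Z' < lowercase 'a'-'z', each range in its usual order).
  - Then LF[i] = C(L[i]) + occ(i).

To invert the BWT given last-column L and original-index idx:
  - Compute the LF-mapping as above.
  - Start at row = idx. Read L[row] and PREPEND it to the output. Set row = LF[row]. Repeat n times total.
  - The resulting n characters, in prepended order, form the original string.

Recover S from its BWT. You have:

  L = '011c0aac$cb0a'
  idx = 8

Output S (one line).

LF mapping: 1 4 5 10 2 6 7 11 0 12 9 3 8
Walk LF starting at row 8, prepending L[row]:
  step 1: row=8, L[8]='$', prepend. Next row=LF[8]=0
  step 2: row=0, L[0]='0', prepend. Next row=LF[0]=1
  step 3: row=1, L[1]='1', prepend. Next row=LF[1]=4
  step 4: row=4, L[4]='0', prepend. Next row=LF[4]=2
  step 5: row=2, L[2]='1', prepend. Next row=LF[2]=5
  step 6: row=5, L[5]='a', prepend. Next row=LF[5]=6
  step 7: row=6, L[6]='a', prepend. Next row=LF[6]=7
  step 8: row=7, L[7]='c', prepend. Next row=LF[7]=11
  step 9: row=11, L[11]='0', prepend. Next row=LF[11]=3
  step 10: row=3, L[3]='c', prepend. Next row=LF[3]=10
  step 11: row=10, L[10]='b', prepend. Next row=LF[10]=9
  step 12: row=9, L[9]='c', prepend. Next row=LF[9]=12
  step 13: row=12, L[12]='a', prepend. Next row=LF[12]=8
Reversed output: acbc0caa1010$

Answer: acbc0caa1010$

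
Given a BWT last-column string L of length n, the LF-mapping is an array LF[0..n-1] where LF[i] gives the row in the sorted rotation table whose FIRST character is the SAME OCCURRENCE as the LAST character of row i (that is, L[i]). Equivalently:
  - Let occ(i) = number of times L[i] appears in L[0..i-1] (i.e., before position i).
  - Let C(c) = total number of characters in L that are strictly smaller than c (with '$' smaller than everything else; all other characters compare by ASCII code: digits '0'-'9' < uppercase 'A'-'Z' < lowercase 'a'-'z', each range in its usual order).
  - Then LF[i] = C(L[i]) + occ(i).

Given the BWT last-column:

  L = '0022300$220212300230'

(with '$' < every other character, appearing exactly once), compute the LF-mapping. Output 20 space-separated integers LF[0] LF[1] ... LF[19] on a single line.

Char counts: '$':1, '0':8, '1':1, '2':7, '3':3
C (first-col start): C('$')=0, C('0')=1, C('1')=9, C('2')=10, C('3')=17
L[0]='0': occ=0, LF[0]=C('0')+0=1+0=1
L[1]='0': occ=1, LF[1]=C('0')+1=1+1=2
L[2]='2': occ=0, LF[2]=C('2')+0=10+0=10
L[3]='2': occ=1, LF[3]=C('2')+1=10+1=11
L[4]='3': occ=0, LF[4]=C('3')+0=17+0=17
L[5]='0': occ=2, LF[5]=C('0')+2=1+2=3
L[6]='0': occ=3, LF[6]=C('0')+3=1+3=4
L[7]='$': occ=0, LF[7]=C('$')+0=0+0=0
L[8]='2': occ=2, LF[8]=C('2')+2=10+2=12
L[9]='2': occ=3, LF[9]=C('2')+3=10+3=13
L[10]='0': occ=4, LF[10]=C('0')+4=1+4=5
L[11]='2': occ=4, LF[11]=C('2')+4=10+4=14
L[12]='1': occ=0, LF[12]=C('1')+0=9+0=9
L[13]='2': occ=5, LF[13]=C('2')+5=10+5=15
L[14]='3': occ=1, LF[14]=C('3')+1=17+1=18
L[15]='0': occ=5, LF[15]=C('0')+5=1+5=6
L[16]='0': occ=6, LF[16]=C('0')+6=1+6=7
L[17]='2': occ=6, LF[17]=C('2')+6=10+6=16
L[18]='3': occ=2, LF[18]=C('3')+2=17+2=19
L[19]='0': occ=7, LF[19]=C('0')+7=1+7=8

Answer: 1 2 10 11 17 3 4 0 12 13 5 14 9 15 18 6 7 16 19 8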